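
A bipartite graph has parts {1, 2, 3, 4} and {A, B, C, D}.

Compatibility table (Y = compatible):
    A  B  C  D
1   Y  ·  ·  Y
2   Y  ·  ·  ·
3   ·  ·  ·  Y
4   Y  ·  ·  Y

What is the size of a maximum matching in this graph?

2

One maximum matching: 1-D, 2-A.
The set {1, 2, 3, 4} has only 2 neighbours ({A, D}), so by Hall's theorem at most 2 of the 4 left vertices can be matched.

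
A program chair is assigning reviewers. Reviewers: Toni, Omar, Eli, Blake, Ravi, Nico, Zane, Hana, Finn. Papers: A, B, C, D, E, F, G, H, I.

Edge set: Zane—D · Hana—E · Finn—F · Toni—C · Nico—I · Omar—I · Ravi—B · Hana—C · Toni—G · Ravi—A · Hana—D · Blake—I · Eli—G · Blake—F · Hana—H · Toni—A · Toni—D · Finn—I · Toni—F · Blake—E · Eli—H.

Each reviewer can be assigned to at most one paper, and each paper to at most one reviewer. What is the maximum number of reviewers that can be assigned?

8

One maximum matching: Toni–A, Omar–I, Eli–G, Blake–E, Ravi–B, Zane–D, Hana–C, Finn–F.
The set {Omar, Nico} has only 1 neighbour ({I}), so by Hall's theorem at most 8 of the 9 reviewers can be matched.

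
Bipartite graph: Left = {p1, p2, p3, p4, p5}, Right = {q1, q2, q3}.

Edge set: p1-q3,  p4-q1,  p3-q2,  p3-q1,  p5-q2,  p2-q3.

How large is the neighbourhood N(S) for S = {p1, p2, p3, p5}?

The union of neighbours of {p1, p2, p3, p5} is {q1, q2, q3}, which has 3 elements.
Since |N(S)| = 3 < |S| = 4, Hall's condition fails for this subset.

3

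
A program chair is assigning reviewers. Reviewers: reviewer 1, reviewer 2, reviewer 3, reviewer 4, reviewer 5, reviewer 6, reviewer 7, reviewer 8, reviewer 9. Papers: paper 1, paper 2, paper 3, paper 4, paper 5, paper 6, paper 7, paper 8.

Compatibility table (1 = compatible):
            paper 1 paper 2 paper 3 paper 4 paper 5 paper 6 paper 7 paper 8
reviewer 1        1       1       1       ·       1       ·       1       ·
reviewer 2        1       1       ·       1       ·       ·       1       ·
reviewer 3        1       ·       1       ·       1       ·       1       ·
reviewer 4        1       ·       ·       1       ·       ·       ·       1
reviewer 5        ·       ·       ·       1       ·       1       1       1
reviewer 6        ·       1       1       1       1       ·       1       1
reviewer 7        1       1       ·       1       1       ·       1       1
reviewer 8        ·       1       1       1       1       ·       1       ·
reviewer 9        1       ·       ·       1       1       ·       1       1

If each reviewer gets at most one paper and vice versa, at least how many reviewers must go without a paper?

1

A valid assignment of size 8: reviewer 1-paper 3, reviewer 2-paper 1, reviewer 3-paper 7, reviewer 4-paper 8, reviewer 5-paper 6, reviewer 6-paper 4, reviewer 7-paper 5, reviewer 8-paper 2.
The set {reviewer 1, reviewer 2, reviewer 3, reviewer 4, reviewer 6, reviewer 7, reviewer 8, reviewer 9} has only 7 neighbours ({paper 1, paper 2, paper 3, paper 4, paper 5, paper 7, paper 8}), so by Hall's theorem at most 8 of the 9 reviewers can be matched.
That matches 8 of the 9, leaving 1 unmatched; no matching can do better.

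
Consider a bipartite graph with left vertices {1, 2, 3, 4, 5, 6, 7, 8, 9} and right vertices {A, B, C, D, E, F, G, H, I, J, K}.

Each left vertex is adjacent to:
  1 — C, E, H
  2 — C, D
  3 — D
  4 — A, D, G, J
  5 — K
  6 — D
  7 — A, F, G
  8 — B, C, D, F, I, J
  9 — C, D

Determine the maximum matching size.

7

A valid assignment of size 7: 1→E, 2→C, 3→D, 4→A, 5→K, 7→F, 8→J.
The set {2, 3, 6, 9} has only 2 neighbours ({C, D}), so by Hall's theorem at most 7 of the 9 left vertices can be matched.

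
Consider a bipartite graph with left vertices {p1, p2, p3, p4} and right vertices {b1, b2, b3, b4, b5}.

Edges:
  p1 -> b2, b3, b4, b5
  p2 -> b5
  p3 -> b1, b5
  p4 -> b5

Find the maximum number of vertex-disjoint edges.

A valid assignment of size 3: p1–b3, p2–b5, p3–b1.
The set {p2, p4} has only 1 neighbour ({b5}), so by Hall's theorem at most 3 of the 4 left vertices can be matched.

3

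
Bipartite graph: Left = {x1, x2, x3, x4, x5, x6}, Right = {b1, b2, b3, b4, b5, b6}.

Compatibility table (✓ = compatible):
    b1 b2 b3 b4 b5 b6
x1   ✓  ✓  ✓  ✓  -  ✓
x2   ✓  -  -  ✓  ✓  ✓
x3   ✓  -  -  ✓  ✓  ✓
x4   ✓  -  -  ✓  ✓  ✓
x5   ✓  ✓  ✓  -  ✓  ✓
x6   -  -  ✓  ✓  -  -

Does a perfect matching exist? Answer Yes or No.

Yes

A valid assignment of size 6: x1→b2, x2→b4, x3→b6, x4→b5, x5→b1, x6→b3.
All 6 left vertices are covered.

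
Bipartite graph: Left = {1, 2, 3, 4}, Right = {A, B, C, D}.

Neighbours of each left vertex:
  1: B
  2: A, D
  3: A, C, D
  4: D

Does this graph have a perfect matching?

A valid assignment of size 4: 1-B, 2-A, 3-C, 4-D.
Every left vertex is matched, so this is a perfect matching.

Yes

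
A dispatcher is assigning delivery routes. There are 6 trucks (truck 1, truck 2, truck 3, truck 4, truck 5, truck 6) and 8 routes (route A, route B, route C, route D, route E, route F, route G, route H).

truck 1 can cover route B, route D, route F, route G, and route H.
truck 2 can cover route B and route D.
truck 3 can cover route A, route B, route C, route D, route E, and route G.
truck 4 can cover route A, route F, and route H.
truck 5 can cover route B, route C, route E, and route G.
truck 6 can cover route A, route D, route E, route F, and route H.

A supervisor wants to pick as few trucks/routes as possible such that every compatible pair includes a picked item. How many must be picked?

6

The 6 edges truck 1–route H, truck 2–route D, truck 3–route G, truck 4–route F, truck 5–route B, truck 6–route E form a matching, so any vertex cover needs at least 6 vertices (one per matched edge).
Conversely {truck 1, truck 2, truck 3, truck 4, truck 5, truck 6} meets every edge and has exactly 6 vertices, so 6 is optimal.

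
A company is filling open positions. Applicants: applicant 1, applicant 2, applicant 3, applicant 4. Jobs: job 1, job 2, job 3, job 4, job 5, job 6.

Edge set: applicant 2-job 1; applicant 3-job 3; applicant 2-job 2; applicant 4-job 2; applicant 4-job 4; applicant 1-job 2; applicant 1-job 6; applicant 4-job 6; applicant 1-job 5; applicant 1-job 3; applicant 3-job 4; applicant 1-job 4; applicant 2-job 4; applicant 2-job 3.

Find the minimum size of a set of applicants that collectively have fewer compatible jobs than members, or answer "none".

none

A matching saturating every applicant exists, for instance applicant 1→job 5, applicant 2→job 1, applicant 3→job 3, applicant 4→job 2.
By Hall's marriage theorem, this means |N(S)| ≥ |S| for every subset S, so no violating subset exists.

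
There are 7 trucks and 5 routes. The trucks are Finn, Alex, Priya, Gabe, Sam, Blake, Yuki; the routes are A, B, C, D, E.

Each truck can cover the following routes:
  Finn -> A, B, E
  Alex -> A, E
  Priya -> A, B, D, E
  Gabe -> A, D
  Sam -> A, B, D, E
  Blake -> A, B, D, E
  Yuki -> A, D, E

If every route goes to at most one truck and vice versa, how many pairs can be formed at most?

For example, pair Finn→E, Alex→A, Priya→B, Gabe→D.
The set {Finn, Alex, Priya, Gabe, Sam, Blake, Yuki} has only 4 neighbours ({A, B, D, E}), so by Hall's theorem at most 4 of the 7 trucks can be matched.

4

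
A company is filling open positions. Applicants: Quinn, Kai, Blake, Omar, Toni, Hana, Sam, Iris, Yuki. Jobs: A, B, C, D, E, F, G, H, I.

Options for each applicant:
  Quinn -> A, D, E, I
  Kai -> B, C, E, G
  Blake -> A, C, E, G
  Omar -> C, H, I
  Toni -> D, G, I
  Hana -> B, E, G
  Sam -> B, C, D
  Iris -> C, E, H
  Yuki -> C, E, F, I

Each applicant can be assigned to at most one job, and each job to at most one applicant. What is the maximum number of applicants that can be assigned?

9

One maximum matching: Quinn-D, Kai-G, Blake-A, Omar-H, Toni-I, Hana-B, Sam-C, Iris-E, Yuki-F.
This saturates every applicant, so 9 is the maximum.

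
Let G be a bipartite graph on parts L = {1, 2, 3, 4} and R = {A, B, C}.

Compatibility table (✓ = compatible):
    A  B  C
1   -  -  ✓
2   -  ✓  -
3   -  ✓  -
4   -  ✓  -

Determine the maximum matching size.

For example, pair 1→C, 2→B.
The set {2, 3, 4} has only 1 neighbour ({B}), so by Hall's theorem at most 2 of the 4 left vertices can be matched.

2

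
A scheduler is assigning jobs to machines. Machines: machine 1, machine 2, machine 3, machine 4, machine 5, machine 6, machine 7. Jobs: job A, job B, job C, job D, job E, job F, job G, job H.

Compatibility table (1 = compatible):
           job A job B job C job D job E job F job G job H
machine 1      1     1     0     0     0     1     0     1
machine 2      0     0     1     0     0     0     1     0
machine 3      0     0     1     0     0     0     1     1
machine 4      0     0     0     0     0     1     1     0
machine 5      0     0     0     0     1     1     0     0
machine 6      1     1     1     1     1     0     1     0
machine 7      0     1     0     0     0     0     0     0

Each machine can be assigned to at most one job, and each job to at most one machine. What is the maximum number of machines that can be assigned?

A valid assignment of size 7: machine 1→job A, machine 2→job C, machine 3→job H, machine 4→job G, machine 5→job F, machine 6→job D, machine 7→job B.
All 7 machines are matched, so no larger matching exists.

7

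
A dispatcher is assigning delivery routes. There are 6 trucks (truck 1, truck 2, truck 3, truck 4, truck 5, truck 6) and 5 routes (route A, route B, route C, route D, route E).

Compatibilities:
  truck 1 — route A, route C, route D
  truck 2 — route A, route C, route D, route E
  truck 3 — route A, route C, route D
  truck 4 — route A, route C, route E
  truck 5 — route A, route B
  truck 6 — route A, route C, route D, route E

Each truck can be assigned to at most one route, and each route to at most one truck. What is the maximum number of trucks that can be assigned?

For example, pair truck 1→route A, truck 2→route D, truck 3→route C, truck 4→route E, truck 5→route B.
The set {truck 1, truck 2, truck 3, truck 4, truck 6} has only 4 neighbours ({route A, route C, route D, route E}), so by Hall's theorem at most 5 of the 6 trucks can be matched.

5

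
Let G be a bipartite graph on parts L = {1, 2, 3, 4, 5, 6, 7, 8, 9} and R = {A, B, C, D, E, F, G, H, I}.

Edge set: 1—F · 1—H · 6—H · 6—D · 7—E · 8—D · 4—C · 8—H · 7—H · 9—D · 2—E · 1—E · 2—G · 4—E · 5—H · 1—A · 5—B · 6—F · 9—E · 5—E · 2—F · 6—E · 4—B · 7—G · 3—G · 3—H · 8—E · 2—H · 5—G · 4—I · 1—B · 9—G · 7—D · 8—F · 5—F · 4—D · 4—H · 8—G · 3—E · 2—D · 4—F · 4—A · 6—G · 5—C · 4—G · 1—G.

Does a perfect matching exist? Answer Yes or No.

The set {2, 3, 6, 7, 8, 9} has only 5 neighbours ({D, E, F, G, H}), so by Hall's theorem at most 8 of the 9 left vertices can be matched.
Hence no matching covers every left vertex.

No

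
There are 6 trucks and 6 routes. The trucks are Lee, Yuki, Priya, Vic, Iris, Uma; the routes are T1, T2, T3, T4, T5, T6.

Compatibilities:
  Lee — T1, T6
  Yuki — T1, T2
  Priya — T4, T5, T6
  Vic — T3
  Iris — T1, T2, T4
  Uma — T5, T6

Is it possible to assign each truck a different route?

Yes

A valid assignment of size 6: Lee–T1, Yuki–T2, Priya–T5, Vic–T3, Iris–T4, Uma–T6.
All 6 trucks are covered.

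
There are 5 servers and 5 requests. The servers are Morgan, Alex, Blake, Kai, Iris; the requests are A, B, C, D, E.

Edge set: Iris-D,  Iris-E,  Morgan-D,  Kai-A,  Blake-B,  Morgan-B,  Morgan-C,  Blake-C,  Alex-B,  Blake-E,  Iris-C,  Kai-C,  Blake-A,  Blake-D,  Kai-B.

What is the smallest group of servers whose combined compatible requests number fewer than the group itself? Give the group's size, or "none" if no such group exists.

none

A matching saturating every server exists, for instance Morgan→D, Alex→B, Blake→A, Kai→C, Iris→E.
By Hall's marriage theorem, this means |N(S)| ≥ |S| for every subset S, so no violating subset exists.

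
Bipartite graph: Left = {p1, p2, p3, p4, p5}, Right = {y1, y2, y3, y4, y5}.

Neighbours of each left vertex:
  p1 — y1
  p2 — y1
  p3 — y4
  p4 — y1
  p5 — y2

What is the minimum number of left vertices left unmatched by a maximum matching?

2

One maximum matching: p1–y1, p3–y4, p5–y2.
The set {p1, p2, p4} has only 1 neighbour ({y1}), so by Hall's theorem at most 3 of the 5 left vertices can be matched.
That matches 3 of the 5, leaving 2 unmatched; no matching can do better.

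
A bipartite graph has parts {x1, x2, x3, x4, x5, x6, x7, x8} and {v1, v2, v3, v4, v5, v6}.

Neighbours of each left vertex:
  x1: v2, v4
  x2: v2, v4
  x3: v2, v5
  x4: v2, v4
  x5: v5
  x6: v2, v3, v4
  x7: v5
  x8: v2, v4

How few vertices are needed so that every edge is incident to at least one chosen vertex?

A maximum matching has 4 edges (e.g. x1–v4, x2–v2, x3–v5, x6–v3).
By König's theorem the minimum vertex cover has the same size. One such cover is {x6, v2, v4, v5}.

4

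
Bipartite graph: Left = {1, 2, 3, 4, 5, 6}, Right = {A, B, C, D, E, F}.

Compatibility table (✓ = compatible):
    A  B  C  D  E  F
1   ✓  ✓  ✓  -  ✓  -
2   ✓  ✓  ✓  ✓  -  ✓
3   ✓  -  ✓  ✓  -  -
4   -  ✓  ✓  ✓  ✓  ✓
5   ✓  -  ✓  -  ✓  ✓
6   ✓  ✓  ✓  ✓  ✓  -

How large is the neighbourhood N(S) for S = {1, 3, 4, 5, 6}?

6

The union of neighbours of {1, 3, 4, 5, 6} is {A, B, C, D, E, F}, which has 6 elements.
Since |N(S)| = 6 ≥ |S| = 5, Hall's condition holds for this subset.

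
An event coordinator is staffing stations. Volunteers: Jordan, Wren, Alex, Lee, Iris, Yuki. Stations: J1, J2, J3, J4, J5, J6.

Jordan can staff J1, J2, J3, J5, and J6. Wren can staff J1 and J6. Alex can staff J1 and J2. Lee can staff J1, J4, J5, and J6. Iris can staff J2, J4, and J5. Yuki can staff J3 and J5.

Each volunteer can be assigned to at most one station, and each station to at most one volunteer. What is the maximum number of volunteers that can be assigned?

One maximum matching: Jordan-J6, Wren-J1, Alex-J2, Lee-J5, Iris-J4, Yuki-J3.
This saturates every volunteer, so 6 is the maximum.

6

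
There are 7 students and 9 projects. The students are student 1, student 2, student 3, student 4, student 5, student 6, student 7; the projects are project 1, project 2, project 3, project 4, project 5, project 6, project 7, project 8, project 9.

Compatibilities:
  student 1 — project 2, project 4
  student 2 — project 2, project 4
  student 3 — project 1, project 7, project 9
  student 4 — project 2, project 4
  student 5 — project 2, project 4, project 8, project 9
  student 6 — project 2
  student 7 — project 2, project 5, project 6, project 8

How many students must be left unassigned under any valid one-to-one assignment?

2

For example, pair student 1-project 2, student 2-project 4, student 3-project 1, student 5-project 9, student 7-project 8.
The set {student 1, student 2, student 4, student 6} has only 2 neighbours ({project 2, project 4}), so by Hall's theorem at most 5 of the 7 students can be matched.
That matches 5 of the 7, leaving 2 unmatched; no matching can do better.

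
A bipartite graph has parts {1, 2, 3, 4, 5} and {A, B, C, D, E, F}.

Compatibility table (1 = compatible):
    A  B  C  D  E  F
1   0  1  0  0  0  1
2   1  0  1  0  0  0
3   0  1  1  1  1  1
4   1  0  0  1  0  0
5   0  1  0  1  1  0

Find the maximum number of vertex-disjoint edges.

5

One maximum matching: 1–F, 2–C, 3–E, 4–D, 5–B.
This saturates every left vertex, so 5 is the maximum.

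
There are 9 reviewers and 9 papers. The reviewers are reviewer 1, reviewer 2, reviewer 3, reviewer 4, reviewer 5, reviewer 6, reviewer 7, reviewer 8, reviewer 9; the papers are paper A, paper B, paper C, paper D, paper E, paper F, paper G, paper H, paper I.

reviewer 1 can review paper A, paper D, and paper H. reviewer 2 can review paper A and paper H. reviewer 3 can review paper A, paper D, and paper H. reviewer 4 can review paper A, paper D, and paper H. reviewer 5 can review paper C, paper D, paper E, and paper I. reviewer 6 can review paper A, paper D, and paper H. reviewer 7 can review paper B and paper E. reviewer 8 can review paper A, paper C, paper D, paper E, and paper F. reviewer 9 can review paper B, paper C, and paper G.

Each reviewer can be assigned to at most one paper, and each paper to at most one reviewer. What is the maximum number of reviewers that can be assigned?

7

One maximum matching: reviewer 1→paper A, reviewer 2→paper H, reviewer 3→paper D, reviewer 5→paper I, reviewer 7→paper E, reviewer 8→paper C, reviewer 9→paper B.
The set {reviewer 1, reviewer 2, reviewer 3, reviewer 4, reviewer 6} has only 3 neighbours ({paper A, paper D, paper H}), so by Hall's theorem at most 7 of the 9 reviewers can be matched.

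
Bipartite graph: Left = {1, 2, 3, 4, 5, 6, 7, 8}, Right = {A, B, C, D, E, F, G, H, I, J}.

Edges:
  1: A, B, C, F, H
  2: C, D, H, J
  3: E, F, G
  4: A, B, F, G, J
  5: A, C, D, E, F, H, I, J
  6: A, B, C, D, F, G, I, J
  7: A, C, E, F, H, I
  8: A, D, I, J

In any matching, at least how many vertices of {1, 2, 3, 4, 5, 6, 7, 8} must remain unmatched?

For example, pair 1-H, 2-C, 3-E, 4-B, 5-J, 6-G, 7-A, 8-I.
All 8 left vertices are matched, so no larger matching exists.
That matches 8 of the 8, leaving 0 unmatched; no matching can do better.

0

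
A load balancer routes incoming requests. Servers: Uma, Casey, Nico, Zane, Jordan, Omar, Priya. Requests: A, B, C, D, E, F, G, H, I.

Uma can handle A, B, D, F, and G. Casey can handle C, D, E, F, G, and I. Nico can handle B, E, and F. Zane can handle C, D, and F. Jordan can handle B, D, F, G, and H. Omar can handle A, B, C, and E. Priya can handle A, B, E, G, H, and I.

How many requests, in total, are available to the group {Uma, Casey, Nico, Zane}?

8

The union of neighbours of {Uma, Casey, Nico, Zane} is {A, B, C, D, E, F, G, I}, which has 8 elements.
Since |N(S)| = 8 ≥ |S| = 4, Hall's condition holds for this subset.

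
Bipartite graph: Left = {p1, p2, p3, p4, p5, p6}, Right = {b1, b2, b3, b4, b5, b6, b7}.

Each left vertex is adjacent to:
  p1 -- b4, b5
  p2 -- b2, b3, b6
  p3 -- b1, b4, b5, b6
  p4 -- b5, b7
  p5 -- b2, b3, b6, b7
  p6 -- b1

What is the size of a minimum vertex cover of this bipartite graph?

6

{p1, p2, p3, p4, p5, p6} is a vertex cover of size 6: every edge has an endpoint in this set.
No smaller cover exists because p1–b4, p2–b6, p3–b5, p4–b7, p5–b3, p6–b1 is a matching of size 6, and a cover must include an endpoint of each of these disjoint edges (König's theorem).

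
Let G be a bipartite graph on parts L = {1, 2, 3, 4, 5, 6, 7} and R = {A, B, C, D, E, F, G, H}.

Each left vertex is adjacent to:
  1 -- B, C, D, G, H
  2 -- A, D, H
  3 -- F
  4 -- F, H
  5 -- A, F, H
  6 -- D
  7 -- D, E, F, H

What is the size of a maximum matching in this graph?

One maximum matching: 1→G, 2→D, 3→F, 4→H, 5→A, 7→E.
The set {2, 3, 4, 5, 6} has only 4 neighbours ({A, D, F, H}), so by Hall's theorem at most 6 of the 7 left vertices can be matched.

6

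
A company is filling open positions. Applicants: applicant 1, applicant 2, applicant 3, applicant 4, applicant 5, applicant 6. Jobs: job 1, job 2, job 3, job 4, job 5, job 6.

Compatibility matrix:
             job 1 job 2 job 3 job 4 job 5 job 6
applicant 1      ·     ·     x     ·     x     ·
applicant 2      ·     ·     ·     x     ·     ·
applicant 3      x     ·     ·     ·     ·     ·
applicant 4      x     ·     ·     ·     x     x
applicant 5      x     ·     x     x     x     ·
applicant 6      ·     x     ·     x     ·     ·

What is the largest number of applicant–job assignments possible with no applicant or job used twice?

6

One maximum matching: applicant 1–job 5, applicant 2–job 4, applicant 3–job 1, applicant 4–job 6, applicant 5–job 3, applicant 6–job 2.
This saturates every applicant, so 6 is the maximum.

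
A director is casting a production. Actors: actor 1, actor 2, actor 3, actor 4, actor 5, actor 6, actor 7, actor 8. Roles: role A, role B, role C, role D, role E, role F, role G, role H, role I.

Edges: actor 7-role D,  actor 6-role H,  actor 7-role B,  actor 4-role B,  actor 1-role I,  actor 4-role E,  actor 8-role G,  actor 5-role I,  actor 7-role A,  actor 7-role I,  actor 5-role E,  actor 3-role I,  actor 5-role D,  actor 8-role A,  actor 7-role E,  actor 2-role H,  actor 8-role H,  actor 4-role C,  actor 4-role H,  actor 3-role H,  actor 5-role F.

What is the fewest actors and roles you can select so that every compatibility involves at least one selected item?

6

{actor 4, actor 5, actor 7, actor 8, role H, role I} is a vertex cover of size 6: every edge has an endpoint in this set.
No smaller cover exists because actor 1–role I, actor 2–role H, actor 4–role E, actor 5–role D, actor 7–role B, actor 8–role G is a matching of size 6, and a cover must include an endpoint of each of these disjoint edges (König's theorem).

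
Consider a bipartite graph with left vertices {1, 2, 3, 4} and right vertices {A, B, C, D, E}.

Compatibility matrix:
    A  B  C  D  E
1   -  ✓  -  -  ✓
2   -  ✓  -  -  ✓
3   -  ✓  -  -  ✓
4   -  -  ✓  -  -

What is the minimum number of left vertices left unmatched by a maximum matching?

1

A valid assignment of size 3: 1→E, 2→B, 4→C.
The set {1, 2, 3} has only 2 neighbours ({B, E}), so by Hall's theorem at most 3 of the 4 left vertices can be matched.
That matches 3 of the 4, leaving 1 unmatched; no matching can do better.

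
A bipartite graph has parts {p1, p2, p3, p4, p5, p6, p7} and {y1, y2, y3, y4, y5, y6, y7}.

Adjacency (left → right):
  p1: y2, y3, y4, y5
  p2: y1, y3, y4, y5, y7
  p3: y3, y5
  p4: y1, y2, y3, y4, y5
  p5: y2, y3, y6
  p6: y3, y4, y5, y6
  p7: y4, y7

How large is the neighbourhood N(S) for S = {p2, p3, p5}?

The union of neighbours of {p2, p3, p5} is {y1, y2, y3, y4, y5, y6, y7}, which has 7 elements.
Since |N(S)| = 7 ≥ |S| = 3, Hall's condition holds for this subset.

7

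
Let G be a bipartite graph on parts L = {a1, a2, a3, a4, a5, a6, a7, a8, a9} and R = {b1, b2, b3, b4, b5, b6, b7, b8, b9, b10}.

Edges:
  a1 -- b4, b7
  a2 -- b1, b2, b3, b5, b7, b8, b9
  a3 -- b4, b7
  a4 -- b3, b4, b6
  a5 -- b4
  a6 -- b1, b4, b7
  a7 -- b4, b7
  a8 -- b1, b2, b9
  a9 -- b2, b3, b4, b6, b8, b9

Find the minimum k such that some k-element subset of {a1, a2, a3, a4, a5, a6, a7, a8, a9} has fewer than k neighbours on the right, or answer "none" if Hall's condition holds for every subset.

Take S = {a1, a3, a5}. Its neighbourhood is {b4, b7}, so |N(S)| = 2 < |S| = 3.
Every subset of size less than 3 has at least as many neighbours as members, so 3 is the minimum.

3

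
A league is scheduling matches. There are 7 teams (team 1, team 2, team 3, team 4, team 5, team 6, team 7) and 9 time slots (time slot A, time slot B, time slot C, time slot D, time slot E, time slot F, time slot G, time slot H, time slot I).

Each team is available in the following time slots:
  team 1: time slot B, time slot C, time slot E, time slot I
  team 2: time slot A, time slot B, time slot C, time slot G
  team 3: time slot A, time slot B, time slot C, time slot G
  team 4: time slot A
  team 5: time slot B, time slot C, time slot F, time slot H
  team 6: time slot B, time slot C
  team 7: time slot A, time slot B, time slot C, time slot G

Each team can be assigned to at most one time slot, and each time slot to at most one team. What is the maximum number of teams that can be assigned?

6

One maximum matching: team 1-time slot I, team 2-time slot G, team 3-time slot C, team 4-time slot A, team 5-time slot F, team 6-time slot B.
The set {team 2, team 3, team 4, team 6, team 7} has only 4 neighbours ({time slot A, time slot B, time slot C, time slot G}), so by Hall's theorem at most 6 of the 7 teams can be matched.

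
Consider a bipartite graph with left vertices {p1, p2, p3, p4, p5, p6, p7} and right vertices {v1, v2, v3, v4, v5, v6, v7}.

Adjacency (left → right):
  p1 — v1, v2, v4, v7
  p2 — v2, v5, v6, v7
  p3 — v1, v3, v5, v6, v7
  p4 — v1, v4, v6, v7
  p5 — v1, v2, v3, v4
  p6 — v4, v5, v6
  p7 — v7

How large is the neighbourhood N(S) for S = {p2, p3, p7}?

6

The union of neighbours of {p2, p3, p7} is {v1, v2, v3, v5, v6, v7}, which has 6 elements.
Since |N(S)| = 6 ≥ |S| = 3, Hall's condition holds for this subset.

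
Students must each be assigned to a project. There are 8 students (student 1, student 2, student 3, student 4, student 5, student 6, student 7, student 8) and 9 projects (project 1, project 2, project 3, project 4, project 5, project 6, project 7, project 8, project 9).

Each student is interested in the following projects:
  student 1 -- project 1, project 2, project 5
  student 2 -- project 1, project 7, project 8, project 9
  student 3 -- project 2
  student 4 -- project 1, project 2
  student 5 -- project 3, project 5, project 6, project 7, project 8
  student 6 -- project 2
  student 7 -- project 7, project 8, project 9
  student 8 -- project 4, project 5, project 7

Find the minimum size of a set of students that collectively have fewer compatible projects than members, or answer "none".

Take S = {student 3, student 6}. Its neighbourhood is {project 2}, so |N(S)| = 1 < |S| = 2.
No single vertex violates Hall's condition since each has at least one neighbour, so 2 is the minimum.

2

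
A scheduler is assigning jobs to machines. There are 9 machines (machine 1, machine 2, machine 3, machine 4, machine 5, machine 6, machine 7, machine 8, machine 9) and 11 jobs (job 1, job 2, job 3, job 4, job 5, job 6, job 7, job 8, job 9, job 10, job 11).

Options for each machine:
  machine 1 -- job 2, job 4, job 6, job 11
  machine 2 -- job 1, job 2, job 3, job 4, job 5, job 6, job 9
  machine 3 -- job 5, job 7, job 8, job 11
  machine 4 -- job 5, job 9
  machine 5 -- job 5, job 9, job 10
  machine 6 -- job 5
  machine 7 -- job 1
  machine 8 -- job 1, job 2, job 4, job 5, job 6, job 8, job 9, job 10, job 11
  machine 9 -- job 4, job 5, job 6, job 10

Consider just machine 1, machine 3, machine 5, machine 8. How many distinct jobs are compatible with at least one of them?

10

The union of neighbours of {machine 1, machine 3, machine 5, machine 8} is {job 1, job 2, job 4, job 5, job 6, job 7, job 8, job 9, job 10, job 11}, which has 10 elements.
Since |N(S)| = 10 ≥ |S| = 4, Hall's condition holds for this subset.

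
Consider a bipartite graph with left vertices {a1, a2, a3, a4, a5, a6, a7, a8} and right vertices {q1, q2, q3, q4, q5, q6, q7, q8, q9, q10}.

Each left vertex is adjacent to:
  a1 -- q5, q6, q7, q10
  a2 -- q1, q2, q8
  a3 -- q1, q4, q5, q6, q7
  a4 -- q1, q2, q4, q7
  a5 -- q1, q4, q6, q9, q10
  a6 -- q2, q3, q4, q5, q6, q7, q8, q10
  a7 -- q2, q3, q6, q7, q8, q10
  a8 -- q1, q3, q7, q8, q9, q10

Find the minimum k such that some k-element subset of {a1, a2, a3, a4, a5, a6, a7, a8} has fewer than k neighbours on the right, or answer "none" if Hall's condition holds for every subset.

A matching saturating every left vertex exists, for instance a1→q10, a2→q2, a3→q4, a4→q1, a5→q6, a6→q8, a7→q7, a8→q9.
By Hall's marriage theorem, this means |N(S)| ≥ |S| for every subset S, so no violating subset exists.

none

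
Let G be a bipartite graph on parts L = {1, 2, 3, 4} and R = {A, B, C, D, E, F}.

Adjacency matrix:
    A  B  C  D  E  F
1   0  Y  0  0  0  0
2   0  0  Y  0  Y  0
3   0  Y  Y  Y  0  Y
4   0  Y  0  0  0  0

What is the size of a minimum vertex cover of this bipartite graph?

3

A maximum matching has 3 edges (e.g. 1–B, 2–E, 3–F).
By König's theorem the minimum vertex cover has the same size. One such cover is {2, 3, B}.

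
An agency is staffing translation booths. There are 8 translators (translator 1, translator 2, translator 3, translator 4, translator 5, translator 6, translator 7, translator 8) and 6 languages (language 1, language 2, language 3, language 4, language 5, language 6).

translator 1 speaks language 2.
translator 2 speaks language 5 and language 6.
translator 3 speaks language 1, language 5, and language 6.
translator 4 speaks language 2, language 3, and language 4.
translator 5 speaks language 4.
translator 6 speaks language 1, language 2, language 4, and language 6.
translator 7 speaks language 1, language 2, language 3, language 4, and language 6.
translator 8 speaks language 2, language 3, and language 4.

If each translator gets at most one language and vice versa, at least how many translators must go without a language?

One maximum matching: translator 1–language 2, translator 2–language 5, translator 3–language 1, translator 4–language 3, translator 5–language 4, translator 6–language 6.
The set {translator 1, translator 2, translator 3, translator 4, translator 5, translator 6, translator 7, translator 8} has only 6 neighbours ({language 1, language 2, language 3, language 4, language 5, language 6}), so by Hall's theorem at most 6 of the 8 translators can be matched.
That matches 6 of the 8, leaving 2 unmatched; no matching can do better.

2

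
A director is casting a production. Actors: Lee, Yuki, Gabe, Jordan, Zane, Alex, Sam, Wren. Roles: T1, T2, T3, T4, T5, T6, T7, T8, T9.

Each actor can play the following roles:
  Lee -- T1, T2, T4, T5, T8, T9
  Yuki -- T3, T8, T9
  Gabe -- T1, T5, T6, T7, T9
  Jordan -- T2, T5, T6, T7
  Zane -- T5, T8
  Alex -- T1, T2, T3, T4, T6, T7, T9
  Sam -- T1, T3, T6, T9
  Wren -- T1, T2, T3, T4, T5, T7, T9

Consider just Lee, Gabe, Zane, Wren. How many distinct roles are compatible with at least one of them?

The union of neighbours of {Lee, Gabe, Zane, Wren} is {T1, T2, T3, T4, T5, T6, T7, T8, T9}, which has 9 elements.
Since |N(S)| = 9 ≥ |S| = 4, Hall's condition holds for this subset.

9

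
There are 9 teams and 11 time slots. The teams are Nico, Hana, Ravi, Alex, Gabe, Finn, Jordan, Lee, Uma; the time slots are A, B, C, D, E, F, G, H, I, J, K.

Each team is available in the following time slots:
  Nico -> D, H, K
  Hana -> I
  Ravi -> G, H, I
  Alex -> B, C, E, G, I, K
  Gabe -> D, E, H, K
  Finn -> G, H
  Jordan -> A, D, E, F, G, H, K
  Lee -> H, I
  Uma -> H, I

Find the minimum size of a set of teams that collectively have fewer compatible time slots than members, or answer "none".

Take S = {Hana, Lee, Uma}. Its neighbourhood is {H, I}, so |N(S)| = 2 < |S| = 3.
Every subset of size less than 3 has at least as many neighbours as members, so 3 is the minimum.

3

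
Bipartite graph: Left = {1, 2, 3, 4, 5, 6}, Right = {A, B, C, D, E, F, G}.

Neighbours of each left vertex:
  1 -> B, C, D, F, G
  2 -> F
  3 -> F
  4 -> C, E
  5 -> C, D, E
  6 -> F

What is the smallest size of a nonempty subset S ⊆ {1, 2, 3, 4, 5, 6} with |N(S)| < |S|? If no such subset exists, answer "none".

2

Take S = {2, 3}. Its neighbourhood is {F}, so |N(S)| = 1 < |S| = 2.
No single vertex violates Hall's condition since each has at least one neighbour, so 2 is the minimum.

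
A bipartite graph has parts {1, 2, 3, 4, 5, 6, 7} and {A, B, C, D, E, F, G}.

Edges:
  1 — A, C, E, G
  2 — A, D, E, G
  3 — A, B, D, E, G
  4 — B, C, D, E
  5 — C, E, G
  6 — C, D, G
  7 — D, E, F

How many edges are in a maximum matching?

7

For example, pair 1–C, 2–D, 3–A, 4–B, 5–E, 6–G, 7–F.
All 7 left vertices are matched, so no larger matching exists.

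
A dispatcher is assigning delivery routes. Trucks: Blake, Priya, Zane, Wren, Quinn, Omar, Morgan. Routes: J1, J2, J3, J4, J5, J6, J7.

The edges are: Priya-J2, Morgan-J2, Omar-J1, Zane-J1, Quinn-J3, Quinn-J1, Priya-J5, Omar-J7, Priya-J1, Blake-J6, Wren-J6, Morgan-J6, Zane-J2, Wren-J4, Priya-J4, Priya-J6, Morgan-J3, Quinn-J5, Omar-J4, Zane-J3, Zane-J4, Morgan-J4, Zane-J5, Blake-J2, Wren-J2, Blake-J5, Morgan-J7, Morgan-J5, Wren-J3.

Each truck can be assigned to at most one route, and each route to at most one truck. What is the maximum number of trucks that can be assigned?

A valid assignment of size 7: Blake→J2, Priya→J1, Zane→J4, Wren→J3, Quinn→J5, Omar→J7, Morgan→J6.
All 7 trucks are matched, so no larger matching exists.

7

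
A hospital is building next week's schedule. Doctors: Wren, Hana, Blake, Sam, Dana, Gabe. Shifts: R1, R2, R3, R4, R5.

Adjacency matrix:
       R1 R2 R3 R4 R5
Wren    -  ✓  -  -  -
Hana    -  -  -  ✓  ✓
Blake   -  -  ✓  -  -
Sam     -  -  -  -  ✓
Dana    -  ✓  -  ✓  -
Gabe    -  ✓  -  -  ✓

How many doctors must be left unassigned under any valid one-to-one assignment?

2

One maximum matching: Wren→R2, Hana→R4, Blake→R3, Sam→R5.
The set {Wren, Hana, Sam, Dana, Gabe} has only 3 neighbours ({R2, R4, R5}), so by Hall's theorem at most 4 of the 6 doctors can be matched.
That matches 4 of the 6, leaving 2 unmatched; no matching can do better.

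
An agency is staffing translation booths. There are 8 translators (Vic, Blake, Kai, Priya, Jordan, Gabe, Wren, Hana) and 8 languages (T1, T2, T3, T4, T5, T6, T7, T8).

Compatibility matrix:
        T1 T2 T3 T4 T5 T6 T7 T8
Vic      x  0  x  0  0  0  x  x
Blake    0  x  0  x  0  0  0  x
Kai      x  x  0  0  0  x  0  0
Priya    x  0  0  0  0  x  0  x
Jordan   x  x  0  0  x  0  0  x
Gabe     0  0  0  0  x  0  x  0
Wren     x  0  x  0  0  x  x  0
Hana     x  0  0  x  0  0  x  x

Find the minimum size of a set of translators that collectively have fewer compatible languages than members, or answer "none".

none

A matching saturating every translator exists, for instance Vic→T3, Blake→T4, Kai→T1, Priya→T6, Jordan→T2, Gabe→T5, Wren→T7, Hana→T8.
By Hall's marriage theorem, this means |N(S)| ≥ |S| for every subset S, so no violating subset exists.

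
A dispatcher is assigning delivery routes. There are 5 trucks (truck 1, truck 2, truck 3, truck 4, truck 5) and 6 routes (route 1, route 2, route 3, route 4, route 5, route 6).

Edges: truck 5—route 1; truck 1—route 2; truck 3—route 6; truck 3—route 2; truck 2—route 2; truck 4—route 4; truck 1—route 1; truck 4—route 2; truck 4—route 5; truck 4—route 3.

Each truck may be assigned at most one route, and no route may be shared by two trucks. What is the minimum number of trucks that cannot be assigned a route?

1

A valid assignment of size 4: truck 1→route 1, truck 2→route 2, truck 3→route 6, truck 4→route 4.
The set {truck 1, truck 2, truck 5} has only 2 neighbours ({route 1, route 2}), so by Hall's theorem at most 4 of the 5 trucks can be matched.
That matches 4 of the 5, leaving 1 unmatched; no matching can do better.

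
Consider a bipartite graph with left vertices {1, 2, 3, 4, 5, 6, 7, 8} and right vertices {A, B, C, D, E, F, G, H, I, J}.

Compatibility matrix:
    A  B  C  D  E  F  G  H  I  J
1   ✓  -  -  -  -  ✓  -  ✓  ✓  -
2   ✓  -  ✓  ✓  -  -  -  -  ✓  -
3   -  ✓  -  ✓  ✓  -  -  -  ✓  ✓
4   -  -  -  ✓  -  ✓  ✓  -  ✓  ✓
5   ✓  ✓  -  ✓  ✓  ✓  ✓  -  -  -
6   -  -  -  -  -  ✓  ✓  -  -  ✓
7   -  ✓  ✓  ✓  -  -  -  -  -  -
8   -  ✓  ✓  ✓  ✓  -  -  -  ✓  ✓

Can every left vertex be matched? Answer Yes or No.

For example, pair 1–I, 2–C, 3–E, 4–F, 5–A, 6–G, 7–B, 8–J.
Every left vertex is matched, so this matching saturates all of them.

Yes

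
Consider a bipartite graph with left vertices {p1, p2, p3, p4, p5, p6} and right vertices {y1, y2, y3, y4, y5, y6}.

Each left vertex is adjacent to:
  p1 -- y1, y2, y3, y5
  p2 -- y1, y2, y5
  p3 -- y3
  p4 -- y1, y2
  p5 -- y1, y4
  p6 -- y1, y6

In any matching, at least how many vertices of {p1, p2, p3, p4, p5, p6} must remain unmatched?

0

One maximum matching: p1–y2, p2–y5, p3–y3, p4–y1, p5–y4, p6–y6.
All 6 left vertices are matched, so no larger matching exists.
That matches 6 of the 6, leaving 0 unmatched; no matching can do better.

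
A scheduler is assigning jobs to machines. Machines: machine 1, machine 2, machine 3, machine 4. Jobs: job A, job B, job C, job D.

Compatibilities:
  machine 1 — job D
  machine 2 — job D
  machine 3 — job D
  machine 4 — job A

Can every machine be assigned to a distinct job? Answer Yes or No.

No

The set {machine 1, machine 2, machine 3} has only 1 neighbour ({job D}), so by Hall's theorem at most 2 of the 4 machines can be matched.
Hence no matching covers every machine.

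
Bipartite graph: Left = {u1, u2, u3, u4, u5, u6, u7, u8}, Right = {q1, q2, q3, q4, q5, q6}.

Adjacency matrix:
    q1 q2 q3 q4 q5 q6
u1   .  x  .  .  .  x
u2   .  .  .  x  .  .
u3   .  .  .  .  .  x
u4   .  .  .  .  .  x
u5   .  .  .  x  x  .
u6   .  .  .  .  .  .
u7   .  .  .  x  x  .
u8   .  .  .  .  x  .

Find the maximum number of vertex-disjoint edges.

4

A valid assignment of size 4: u1–q2, u2–q4, u3–q6, u5–q5.
The set {u2, u3, u4, u5, u6, u7, u8} has only 3 neighbours ({q4, q5, q6}), so by Hall's theorem at most 4 of the 8 left vertices can be matched.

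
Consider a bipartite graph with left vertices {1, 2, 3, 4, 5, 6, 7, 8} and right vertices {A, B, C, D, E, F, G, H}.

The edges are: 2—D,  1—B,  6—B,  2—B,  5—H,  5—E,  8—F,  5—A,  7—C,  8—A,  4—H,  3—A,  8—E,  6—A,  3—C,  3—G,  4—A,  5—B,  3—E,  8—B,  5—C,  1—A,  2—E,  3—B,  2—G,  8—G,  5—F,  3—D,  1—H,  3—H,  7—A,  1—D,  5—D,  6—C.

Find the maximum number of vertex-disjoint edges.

For example, pair 1-D, 2-E, 3-A, 4-H, 5-F, 6-B, 7-C, 8-G.
This saturates every left vertex, so 8 is the maximum.

8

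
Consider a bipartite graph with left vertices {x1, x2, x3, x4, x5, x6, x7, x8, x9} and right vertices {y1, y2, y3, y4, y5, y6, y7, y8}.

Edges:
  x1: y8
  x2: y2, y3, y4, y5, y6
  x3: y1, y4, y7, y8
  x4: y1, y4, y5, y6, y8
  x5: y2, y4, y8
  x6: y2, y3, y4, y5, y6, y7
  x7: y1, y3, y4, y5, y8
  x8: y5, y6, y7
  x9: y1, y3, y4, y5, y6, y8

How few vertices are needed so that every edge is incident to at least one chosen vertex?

8

{y1, y2, y3, y4, y5, y6, y7, y8} is a vertex cover of size 8: every edge has an endpoint in this set.
No smaller cover exists because x1–y8, x2–y3, x3–y1, x4–y6, x5–y2, x6–y4, x7–y5, x8–y7 is a matching of size 8, and a cover must include an endpoint of each of these disjoint edges (König's theorem).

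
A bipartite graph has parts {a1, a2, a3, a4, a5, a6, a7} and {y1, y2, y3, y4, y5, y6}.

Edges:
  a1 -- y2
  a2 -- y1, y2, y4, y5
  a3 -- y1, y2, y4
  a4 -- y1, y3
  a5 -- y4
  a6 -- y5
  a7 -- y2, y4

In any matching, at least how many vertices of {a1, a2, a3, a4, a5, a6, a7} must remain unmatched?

2

For example, pair a1→y2, a2→y5, a3→y1, a4→y3, a5→y4.
The set {a1, a2, a3, a5, a6, a7} has only 4 neighbours ({y1, y2, y4, y5}), so by Hall's theorem at most 5 of the 7 left vertices can be matched.
That matches 5 of the 7, leaving 2 unmatched; no matching can do better.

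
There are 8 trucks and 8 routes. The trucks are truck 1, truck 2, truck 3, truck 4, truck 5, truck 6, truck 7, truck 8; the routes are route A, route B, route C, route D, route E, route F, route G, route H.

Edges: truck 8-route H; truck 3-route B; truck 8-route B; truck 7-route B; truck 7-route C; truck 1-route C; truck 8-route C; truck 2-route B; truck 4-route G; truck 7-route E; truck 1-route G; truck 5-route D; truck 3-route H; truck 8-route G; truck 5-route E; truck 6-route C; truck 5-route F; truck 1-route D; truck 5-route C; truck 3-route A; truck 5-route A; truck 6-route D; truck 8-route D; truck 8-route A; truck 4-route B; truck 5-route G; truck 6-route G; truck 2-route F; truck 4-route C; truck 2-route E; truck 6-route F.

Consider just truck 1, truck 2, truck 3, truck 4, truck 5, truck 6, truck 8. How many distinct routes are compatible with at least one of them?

8

The union of neighbours of {truck 1, truck 2, truck 3, truck 4, truck 5, truck 6, truck 8} is {route A, route B, route C, route D, route E, route F, route G, route H}, which has 8 elements.
Since |N(S)| = 8 ≥ |S| = 7, Hall's condition holds for this subset.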